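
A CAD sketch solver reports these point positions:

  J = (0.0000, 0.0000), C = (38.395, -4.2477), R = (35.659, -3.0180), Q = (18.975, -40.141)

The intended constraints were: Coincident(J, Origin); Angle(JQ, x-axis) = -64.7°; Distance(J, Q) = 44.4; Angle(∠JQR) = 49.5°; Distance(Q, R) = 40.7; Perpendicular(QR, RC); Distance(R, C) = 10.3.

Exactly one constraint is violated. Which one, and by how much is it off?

Distance(R, C) = 10.3 — off by 7.30.

J = (0.00, 0.00) ✓; JQ at -64.70° ✓; |JQ| = 44.40 ✓; ∠JQR = 49.50° ✓; |QR| = 40.70 ✓; ∠(QR, RC) = 90.00° ✓; |RC| = 3.000 ✗.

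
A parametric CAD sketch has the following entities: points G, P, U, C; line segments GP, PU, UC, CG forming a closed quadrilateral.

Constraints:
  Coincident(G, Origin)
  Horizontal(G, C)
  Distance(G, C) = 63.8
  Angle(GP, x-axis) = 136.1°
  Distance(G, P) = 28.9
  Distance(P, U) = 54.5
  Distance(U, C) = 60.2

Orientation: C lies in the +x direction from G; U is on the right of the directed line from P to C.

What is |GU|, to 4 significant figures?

27.05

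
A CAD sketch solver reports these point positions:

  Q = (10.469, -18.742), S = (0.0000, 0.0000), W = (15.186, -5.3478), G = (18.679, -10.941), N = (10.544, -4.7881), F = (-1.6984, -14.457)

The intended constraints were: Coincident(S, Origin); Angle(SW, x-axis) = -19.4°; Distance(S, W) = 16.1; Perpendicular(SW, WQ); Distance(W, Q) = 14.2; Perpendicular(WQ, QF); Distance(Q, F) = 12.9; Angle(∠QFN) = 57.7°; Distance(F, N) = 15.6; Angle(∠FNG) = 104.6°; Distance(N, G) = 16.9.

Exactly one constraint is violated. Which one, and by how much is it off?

Distance(N, G) = 16.9 — off by 6.70.

S = (0.00, 0.00) ✓; SW at -19.40° ✓; |SW| = 16.10 ✓; ∠(SW, WQ) = 90.00° ✓; |WQ| = 14.20 ✓; ∠(WQ, QF) = 90.00° ✓; |QF| = 12.90 ✓; ∠QFN = 57.70° ✓; |FN| = 15.60 ✓; ∠FNG = 104.6° ✓; |NG| = 10.20 ✗.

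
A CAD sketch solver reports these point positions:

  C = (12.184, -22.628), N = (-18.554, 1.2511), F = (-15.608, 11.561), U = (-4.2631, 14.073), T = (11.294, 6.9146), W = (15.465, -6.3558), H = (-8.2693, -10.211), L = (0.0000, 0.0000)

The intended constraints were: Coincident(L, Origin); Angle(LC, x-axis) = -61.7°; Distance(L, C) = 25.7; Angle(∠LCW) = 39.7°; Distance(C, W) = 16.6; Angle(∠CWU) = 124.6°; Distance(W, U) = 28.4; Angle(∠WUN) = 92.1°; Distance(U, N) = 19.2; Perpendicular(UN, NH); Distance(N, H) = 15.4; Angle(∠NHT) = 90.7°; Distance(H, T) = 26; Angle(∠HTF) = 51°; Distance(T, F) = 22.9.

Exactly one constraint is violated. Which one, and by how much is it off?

Distance(T, F) = 22.9 — off by 4.40.

L = (0.00, 0.00) ✓; LC at -61.70° ✓; |LC| = 25.70 ✓; ∠LCW = 39.70° ✓; |CW| = 16.60 ✓; ∠CWU = 124.6° ✓; |WU| = 28.40 ✓; ∠WUN = 92.10° ✓; |UN| = 19.20 ✓; ∠(UN, NH) = 90.00° ✓; |NH| = 15.40 ✓; ∠NHT = 90.70° ✓; |HT| = 26.00 ✓; ∠HTF = 51.00° ✓; |TF| = 27.30 ✗.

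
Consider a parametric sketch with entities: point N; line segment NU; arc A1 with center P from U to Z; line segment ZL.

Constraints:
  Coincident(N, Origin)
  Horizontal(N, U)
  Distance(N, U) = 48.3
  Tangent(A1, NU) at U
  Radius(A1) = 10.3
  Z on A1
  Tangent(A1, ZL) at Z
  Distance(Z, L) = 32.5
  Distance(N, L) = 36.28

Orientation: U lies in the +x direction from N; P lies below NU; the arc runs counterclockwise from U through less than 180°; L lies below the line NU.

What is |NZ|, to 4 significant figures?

40.30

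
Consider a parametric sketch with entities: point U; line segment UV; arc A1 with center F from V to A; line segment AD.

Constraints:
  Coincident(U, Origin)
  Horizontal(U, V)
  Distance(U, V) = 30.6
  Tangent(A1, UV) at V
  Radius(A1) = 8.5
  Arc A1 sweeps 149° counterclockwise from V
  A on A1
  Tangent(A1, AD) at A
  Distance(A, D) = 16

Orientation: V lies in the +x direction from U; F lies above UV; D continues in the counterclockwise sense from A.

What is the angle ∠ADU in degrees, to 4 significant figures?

100.5°

U is at the origin; U and V share the same y with |UV| = 30.6 and V on the +x side, so V = (30.60, 0.000). A1 meets UV tangentially, so FV is at right angles to UV, so F = V + (0, 8.5) = (30.60, 8.500). On A1, V sits at bearing -90° from F; a 149° counterclockwise sweep puts A at bearing 59°, so A = F + 8.5·(cos 59°, sin 59°) = (34.98, 15.79). Since A1 is tangent to AD there, FA ⟂ AD, so AD runs along (−sin 59°, cos 59°); with |AD| = 16.0, D = (21.26, 24.03). Then cos ∠ADU = DA·DU / (|DA||DU|), giving 100.5°.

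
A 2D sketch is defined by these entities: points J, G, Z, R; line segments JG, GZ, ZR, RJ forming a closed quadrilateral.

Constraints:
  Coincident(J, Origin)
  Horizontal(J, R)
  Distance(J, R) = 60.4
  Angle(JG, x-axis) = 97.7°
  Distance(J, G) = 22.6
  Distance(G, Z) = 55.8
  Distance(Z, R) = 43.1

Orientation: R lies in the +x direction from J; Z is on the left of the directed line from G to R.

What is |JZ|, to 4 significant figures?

64.58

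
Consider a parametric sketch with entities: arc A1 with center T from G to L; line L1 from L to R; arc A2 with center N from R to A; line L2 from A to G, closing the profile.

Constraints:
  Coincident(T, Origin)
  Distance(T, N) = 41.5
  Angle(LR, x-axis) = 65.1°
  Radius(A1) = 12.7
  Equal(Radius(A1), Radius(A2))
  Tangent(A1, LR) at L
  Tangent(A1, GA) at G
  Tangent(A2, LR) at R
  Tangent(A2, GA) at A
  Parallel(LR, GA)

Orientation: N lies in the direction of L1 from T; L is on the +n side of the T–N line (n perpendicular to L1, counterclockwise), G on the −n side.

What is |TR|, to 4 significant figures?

43.40

The slot axis is L1's direction at 65.1°, so u = (cos 65.1°, sin 65.1°) = (0.4210, 0.9070) and n = (−sin 65.1°, cos 65.1°) = (-0.9070, 0.4210). T is at the origin and N lies 41.5 along u from T, so N = 41.5·u = (17.47, 37.64). Tangency of A1 to both parallel lines with radius 12.7 puts L and G at T ± 12.7·n: L = (-11.52, 5.347), G = (11.52, -5.347). Equal radii place R and A the same way about N: R = N + 12.7·n = (5.954, 42.99), A = N − 12.7·n = (28.99, 32.30). Then |TR| = |R − T| = 43.40.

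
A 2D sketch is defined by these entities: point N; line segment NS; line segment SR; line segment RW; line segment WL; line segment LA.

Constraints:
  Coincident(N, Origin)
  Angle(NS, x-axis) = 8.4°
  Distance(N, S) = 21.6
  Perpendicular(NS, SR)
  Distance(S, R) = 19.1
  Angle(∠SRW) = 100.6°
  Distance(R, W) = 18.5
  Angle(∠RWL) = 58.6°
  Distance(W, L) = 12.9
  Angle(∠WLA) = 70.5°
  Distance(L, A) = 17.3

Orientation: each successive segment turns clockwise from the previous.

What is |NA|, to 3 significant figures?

30.3

∠RWL = 58.6° gives WL at 77.6° from the x-axis; with |WL| = 12.9, L = (9.44, -9.16). ∠WLA = 70.5° gives LA at -31.9° from the x-axis; with |LA| = 17.3, A = (24.1, -18.3). Then |NA| = |A − N| = 30.3.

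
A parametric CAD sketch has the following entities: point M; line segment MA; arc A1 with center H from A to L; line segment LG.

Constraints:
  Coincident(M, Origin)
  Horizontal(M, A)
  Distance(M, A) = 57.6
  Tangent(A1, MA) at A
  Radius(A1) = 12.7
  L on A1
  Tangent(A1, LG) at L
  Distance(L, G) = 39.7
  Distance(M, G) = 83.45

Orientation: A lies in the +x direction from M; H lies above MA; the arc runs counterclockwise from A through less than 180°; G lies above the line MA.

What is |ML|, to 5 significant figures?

71.668

M is at the origin; MA is horizontal with |MA| = 57.6 and A on the +x side, so A = (57.600, 0.0000). Since A1 is tangent to MA there, HA ⟂ MA, so H = A + (0, 12.7) = (57.600, 12.700). Since HL ⟂ LG (tangency), |HG| = √(12.7² + 39.7²) = 41.682 regardless of where L sits on A1. So G lies on both circle(M, 83.45) and circle(H, 41.682); the above-MA intersection is G = (63.677, 53.937). L is the foot of the tangent from G: L = (70.131, 14.765).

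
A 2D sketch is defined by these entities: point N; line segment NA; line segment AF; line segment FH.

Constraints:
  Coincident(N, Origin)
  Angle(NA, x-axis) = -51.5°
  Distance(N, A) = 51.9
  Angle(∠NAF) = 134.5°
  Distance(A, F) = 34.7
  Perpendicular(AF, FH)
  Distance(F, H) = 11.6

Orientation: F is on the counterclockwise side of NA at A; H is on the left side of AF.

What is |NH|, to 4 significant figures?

75.49

N is at the origin; NA runs at -51.5° with length 51.9, so A = 51.9·(cos -51.5°, sin -51.5°) = (32.31, -40.62). ∠NAF = 134.5°, so AF runs at -51.5° + (180° − 134.5°) = -6.000° from the x-axis; with |AF| = 34.7, F = A + 34.7·(cos -6.000°, sin -6.000°) = (66.82, -44.24). AF is perpendicular to FH; with |FH| = 11.6 on the left of AF, H = F + 11.6·(0.1045, 0.9945) = (68.03, -32.71). Then |NH| = |H − N| = 75.49.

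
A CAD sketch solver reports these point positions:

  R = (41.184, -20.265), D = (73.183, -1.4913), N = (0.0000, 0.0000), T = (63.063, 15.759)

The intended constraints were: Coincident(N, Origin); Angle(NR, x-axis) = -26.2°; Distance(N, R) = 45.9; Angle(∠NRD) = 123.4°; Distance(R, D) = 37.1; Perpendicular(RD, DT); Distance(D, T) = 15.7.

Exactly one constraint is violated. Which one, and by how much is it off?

Distance(D, T) = 15.7 — off by 4.30.

N = (0.00, 0.00) ✓; NR at -26.20° ✓; |NR| = 45.90 ✓; ∠NRD = 123.4° ✓; |RD| = 37.10 ✓; ∠(RD, DT) = 90.00° ✓; |DT| = 20.00 ✗.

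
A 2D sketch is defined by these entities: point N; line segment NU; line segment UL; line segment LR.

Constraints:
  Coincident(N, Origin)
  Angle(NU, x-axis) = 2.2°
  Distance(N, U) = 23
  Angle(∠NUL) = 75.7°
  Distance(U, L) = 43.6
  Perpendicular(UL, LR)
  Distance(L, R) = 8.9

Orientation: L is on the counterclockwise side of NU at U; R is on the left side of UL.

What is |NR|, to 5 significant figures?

40.213

∠NUL = 75.7°, so UL runs at 2.2° + (180° − 75.7°) = 106.50° from the x-axis; with |UL| = 43.6, L = U + 43.6·(cos 106.50°, sin 106.50°) = (10.600, 42.687). The perpendicularity gives LR at right angles to UL; with |LR| = 8.9 on the left of UL, R = L + 8.9·(-0.95882, -0.28402) = (2.0665, 40.160). Then |NR| = |R − N| = 40.213.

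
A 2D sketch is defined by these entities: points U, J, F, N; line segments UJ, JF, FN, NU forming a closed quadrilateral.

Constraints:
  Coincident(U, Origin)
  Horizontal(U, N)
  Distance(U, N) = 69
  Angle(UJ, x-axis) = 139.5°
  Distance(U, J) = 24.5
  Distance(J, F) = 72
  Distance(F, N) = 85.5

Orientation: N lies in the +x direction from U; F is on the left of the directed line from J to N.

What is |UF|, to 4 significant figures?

77.37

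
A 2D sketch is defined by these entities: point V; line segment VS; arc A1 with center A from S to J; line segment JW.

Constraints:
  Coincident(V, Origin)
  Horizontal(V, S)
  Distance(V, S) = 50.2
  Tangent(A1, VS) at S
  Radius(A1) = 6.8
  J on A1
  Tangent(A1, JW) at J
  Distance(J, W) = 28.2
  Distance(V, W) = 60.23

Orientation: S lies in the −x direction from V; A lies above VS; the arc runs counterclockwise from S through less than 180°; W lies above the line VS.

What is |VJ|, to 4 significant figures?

44.23

Checks: |AJ| = 6.800 ✓; ∠(AJ, JW) = 90.00° ✓; |JW| = 28.20 ✓; |VW| = 60.23 ✓.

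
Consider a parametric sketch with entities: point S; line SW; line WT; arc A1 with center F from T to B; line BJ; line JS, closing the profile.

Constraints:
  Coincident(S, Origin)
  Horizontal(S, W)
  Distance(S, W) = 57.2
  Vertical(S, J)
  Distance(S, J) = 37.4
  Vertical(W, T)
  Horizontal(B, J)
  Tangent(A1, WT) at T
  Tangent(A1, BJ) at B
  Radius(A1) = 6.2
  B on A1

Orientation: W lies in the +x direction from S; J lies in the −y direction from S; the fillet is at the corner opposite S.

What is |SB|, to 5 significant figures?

63.244

S is at the origin; SW is horizontal with |SW| = 57.2 and W on the +x side, so W = (57.200, 0.0000). S and J share the same x with |SJ| = 37.4 and J on the −y side, so J = (0.0000, -37.400). The virtual corner opposite S is at (57.200, -37.400). The tangent condition forces FT to be normal to WT and the tangent condition forces FB to be normal to BJ, with radius 6.2, so the center F sits 6.2 in from both sides at F = (51.000, -31.200). That places the tangent points at T = (57.200, -31.200) on WT and B = (51.000, -37.400) on BJ. Then |SB| = |B − S| = 63.244.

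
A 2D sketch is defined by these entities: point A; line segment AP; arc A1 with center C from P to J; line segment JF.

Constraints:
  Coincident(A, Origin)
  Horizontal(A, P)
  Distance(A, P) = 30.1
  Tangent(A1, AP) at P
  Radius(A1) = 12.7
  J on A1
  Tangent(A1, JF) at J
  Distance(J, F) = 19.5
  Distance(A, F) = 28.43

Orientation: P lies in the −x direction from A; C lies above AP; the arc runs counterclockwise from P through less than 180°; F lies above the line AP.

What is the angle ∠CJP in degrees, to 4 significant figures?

55.79°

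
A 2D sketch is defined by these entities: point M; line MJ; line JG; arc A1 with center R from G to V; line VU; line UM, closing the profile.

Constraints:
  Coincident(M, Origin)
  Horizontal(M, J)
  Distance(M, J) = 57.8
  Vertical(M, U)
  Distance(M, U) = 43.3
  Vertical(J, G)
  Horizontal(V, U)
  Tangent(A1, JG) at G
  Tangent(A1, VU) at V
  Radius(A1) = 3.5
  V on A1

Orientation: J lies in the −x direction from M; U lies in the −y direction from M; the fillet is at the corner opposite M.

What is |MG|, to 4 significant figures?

70.18

M is at the origin; M and J share the same y with |MJ| = 57.8 and J on the −x side, so J = (-57.80, 0.000). MU is vertical with |MU| = 43.3 and U on the −y side, so U = (0.000, -43.30). The virtual corner opposite M is at (-57.80, -43.30). Since A1 is tangent to JG there, RG ⟂ JG and tangency of A1 to VU means the radius RV is perpendicular to VU, with radius 3.5, so the center R sits 3.5 in from both sides at R = (-54.30, -39.80). That places the tangent points at G = (-57.80, -39.80) on JG and V = (-54.30, -43.30) on VU. Then |MG| = |G − M| = 70.18.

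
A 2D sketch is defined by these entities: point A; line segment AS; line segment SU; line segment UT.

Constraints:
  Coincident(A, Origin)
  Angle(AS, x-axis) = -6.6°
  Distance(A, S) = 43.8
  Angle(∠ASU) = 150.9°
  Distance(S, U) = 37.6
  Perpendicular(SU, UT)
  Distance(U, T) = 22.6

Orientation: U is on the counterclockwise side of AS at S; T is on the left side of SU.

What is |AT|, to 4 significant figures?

75.88

A is at the origin; AS runs at -6.6° with length 43.8, so S = 43.8·(cos -6.6°, sin -6.6°) = (43.51, -5.034). ∠ASU = 150.9°, so SU runs at -6.6° + (180° − 150.9°) = 22.50° from the x-axis; with |SU| = 37.6, U = S + 37.6·(cos 22.50°, sin 22.50°) = (78.25, 9.355). SU is perpendicular to UT; with |UT| = 22.6 on the left of SU, T = U + 22.6·(-0.3827, 0.9239) = (69.60, 30.23). Then |AT| = |T − A| = 75.88.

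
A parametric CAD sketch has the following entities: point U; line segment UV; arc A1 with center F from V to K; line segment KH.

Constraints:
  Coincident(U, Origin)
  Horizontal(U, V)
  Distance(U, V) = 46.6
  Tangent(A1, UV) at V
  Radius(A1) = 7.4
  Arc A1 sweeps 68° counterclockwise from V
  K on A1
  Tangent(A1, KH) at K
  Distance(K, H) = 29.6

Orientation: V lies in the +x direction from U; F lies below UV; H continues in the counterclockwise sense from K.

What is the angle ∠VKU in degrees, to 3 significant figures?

139°

U is at the origin; U and V share the same y with |UV| = 46.6 and V on the +x side, so V = (46.6, 0.00). Since A1 is tangent to UV there, FV ⟂ UV, so F = V + (0, -7.4) = (46.6, -7.40). On A1, V sits at bearing 90° from F; a 68° counterclockwise sweep puts K at bearing 158°, so K = F + 7.4·(cos 158°, sin 158°) = (39.7, -4.63). Then cos ∠VKU = KV·KU / (|KV||KU|), giving 139°.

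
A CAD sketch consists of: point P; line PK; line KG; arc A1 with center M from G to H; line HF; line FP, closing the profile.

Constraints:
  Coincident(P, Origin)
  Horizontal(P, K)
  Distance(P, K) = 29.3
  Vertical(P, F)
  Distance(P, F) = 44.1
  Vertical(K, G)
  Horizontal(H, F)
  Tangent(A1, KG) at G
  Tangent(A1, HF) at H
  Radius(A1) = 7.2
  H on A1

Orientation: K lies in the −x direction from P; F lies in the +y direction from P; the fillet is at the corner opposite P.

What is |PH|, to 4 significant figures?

49.33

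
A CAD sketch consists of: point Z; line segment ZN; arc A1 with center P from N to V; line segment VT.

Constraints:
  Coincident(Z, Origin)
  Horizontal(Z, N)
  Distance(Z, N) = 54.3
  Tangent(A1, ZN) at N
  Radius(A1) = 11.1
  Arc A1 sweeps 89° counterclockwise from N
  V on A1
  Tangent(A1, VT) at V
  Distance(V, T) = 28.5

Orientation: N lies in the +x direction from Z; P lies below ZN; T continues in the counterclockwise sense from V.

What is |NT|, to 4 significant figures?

41.07

Z is at the origin; ZN is horizontal with |ZN| = 54.3 and N on the +x side, so N = (54.30, 0.000). The tangent condition forces PN to be normal to ZN, so P = N + (0, -11.1) = (54.30, -11.10). On A1, N sits at bearing 90° from P; an 89° counterclockwise sweep puts V at bearing 179°, so V = P + 11.1·(cos 179°, sin 179°) = (43.20, -10.91). A1 meets VT tangentially, so PV is at right angles to VT, so VT runs along (−sin 179°, cos 179°); with |VT| = 28.5, T = (42.70, -39.40). Then |NT| = |T − N| = 41.07.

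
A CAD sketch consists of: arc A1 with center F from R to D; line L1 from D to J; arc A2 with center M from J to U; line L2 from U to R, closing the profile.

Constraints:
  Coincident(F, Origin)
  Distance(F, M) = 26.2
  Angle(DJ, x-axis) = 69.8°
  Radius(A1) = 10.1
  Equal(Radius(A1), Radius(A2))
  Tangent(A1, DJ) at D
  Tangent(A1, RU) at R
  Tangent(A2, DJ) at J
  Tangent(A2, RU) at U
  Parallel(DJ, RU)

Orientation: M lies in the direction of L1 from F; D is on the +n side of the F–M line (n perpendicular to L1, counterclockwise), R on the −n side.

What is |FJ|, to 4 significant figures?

28.08

The slot axis is L1's direction at 69.8°, so u = (cos 69.8°, sin 69.8°) = (0.3453, 0.9385) and n = (−sin 69.8°, cos 69.8°) = (-0.9385, 0.3453). F is at the origin and M lies 26.2 along u from F, so M = 26.2·u = (9.047, 24.59). Tangency of A1 to both parallel lines with radius 10.1 puts D and R at F ± 10.1·n: D = (-9.479, 3.488), R = (9.479, -3.488). Equal radii place J and U the same way about M: J = M + 10.1·n = (-0.4320, 28.08), U = M − 10.1·n = (18.53, 21.10). Then |FJ| = |J − F| = 28.08.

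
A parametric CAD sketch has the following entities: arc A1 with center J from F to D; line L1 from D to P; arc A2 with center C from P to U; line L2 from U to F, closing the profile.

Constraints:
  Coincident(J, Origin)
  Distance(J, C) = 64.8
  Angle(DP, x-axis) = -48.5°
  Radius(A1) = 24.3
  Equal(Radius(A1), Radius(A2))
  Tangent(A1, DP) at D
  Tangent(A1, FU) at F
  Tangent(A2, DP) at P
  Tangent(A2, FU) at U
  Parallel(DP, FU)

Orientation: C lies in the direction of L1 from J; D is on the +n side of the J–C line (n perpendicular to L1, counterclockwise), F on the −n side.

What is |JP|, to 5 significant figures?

69.206

Tangency of A1 to both parallel lines with radius 24.3 puts D and F at J ± 24.3·n: D = (18.200, 16.102), F = (-18.200, -16.102). Equal radii place P and U the same way about C: P = C + 24.3·n = (61.137, -32.431), U = C − 24.3·n = (24.738, -64.634). Then |JP| = |P − J| = 69.206.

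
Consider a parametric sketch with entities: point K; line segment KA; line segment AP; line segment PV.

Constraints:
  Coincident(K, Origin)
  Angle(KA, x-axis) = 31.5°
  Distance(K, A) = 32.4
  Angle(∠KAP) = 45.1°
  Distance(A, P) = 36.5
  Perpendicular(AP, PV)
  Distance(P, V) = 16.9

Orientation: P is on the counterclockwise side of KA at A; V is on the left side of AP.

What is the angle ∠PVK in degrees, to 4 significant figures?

113.9°

K is at the origin; KA runs at 31.5° with length 32.4, so A = 32.4·(cos 31.5°, sin 31.5°) = (27.63, 16.93). ∠KAP = 45.1°, so AP runs at 31.5° + (180° − 45.1°) = 166.4° from the x-axis; with |AP| = 36.5, P = A + 36.5·(cos 166.4°, sin 166.4°) = (-7.851, 25.51). AP ⟂ PV; with |PV| = 16.9 on the left of AP, V = P + 16.9·(-0.2351, -0.9720) = (-11.82, 9.085). Then cos ∠PVK = VP·VK / (|VP||VK|), giving 113.9°.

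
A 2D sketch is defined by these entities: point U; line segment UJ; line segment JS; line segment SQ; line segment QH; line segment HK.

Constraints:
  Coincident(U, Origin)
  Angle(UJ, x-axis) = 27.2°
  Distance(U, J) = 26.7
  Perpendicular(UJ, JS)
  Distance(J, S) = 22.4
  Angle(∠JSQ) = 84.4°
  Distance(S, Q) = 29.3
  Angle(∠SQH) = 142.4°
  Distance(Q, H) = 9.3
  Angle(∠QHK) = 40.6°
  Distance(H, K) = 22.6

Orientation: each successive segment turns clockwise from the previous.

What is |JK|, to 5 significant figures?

19.499

U is at the origin; UJ runs at 27.2° with length 26.7, so J = (23.747, 12.205). The perpendicularity gives JS at right angles to UJ, so JS runs at -62.800°; with |JS| = 22.4, S = (33.986, -7.7184). ∠JSQ = 84.4° gives SQ at -158.40° from the x-axis; with |SQ| = 29.3, Q = (6.7440, -18.504). ∠SQH = 142.4° gives QH at 164.00° from the x-axis; with |QH| = 9.3, H = (-2.1958, -15.941). ∠QHK = 40.6° gives HK at 24.600° from the x-axis; with |HK| = 22.6, K = (18.353, -6.5331). Then |JK| = |K − J| = 19.499.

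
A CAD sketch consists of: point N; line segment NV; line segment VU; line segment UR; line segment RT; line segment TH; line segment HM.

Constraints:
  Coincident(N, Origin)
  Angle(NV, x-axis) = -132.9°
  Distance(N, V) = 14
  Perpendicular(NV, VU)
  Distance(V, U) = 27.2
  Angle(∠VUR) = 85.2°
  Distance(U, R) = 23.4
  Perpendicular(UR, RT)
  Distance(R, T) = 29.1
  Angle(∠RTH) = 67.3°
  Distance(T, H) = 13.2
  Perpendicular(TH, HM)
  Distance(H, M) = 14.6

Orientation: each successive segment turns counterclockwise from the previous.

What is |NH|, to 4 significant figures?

5.363

N is at the origin; NV runs at -132.9° with length 14.0, so V = (-9.530, -10.26). NV is perpendicular to VU, so VU runs at -42.90°; with |VU| = 27.2, U = (10.40, -28.77). ∠VUR = 85.2° gives UR at 51.90° from the x-axis; with |UR| = 23.4, R = (24.83, -10.36). UR ⟂ RT, so RT runs at 141.9°; with |RT| = 29.1, T = (1.934, 7.599). ∠RTH = 67.3° gives TH at -105.4° from the x-axis; with |TH| = 13.2, H = (-1.571, -5.127). Then |NH| = |H − N| = 5.363.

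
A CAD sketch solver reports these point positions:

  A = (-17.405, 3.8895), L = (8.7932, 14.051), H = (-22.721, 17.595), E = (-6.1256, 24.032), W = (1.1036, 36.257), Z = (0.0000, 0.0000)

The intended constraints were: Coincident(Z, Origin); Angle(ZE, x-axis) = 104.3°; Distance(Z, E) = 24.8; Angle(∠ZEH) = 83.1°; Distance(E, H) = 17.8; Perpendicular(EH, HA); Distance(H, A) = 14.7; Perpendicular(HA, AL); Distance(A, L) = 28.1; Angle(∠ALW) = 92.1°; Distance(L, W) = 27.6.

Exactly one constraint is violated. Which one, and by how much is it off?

Distance(L, W) = 27.6 — off by 4.10.

Z = (0.00, 0.00) ✓; ZE at 104.3° ✓; |ZE| = 24.80 ✓; ∠ZEH = 83.10° ✓; |EH| = 17.80 ✓; ∠(EH, HA) = 90.00° ✓; |HA| = 14.70 ✓; ∠(HA, AL) = 90.00° ✓; |AL| = 28.10 ✓; ∠ALW = 92.10° ✓; |LW| = 23.50 ✗.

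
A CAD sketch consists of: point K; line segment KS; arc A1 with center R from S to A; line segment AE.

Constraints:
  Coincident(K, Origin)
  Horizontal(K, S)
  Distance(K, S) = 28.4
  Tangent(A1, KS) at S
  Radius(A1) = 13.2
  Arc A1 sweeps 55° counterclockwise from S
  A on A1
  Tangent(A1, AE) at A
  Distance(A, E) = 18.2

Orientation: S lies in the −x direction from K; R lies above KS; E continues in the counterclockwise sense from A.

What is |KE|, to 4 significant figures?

21.75

On A1, S sits at bearing -90° from R; a 55° counterclockwise sweep puts A at bearing -35°, so A = R + 13.2·(cos -35°, sin -35°) = (-17.59, 5.629). A1 meets AE tangentially, so RA is at right angles to AE, so AE runs along (−sin -35°, cos -35°); with |AE| = 18.2, E = (-7.148, 20.54). Then |KE| = |E − K| = 21.75.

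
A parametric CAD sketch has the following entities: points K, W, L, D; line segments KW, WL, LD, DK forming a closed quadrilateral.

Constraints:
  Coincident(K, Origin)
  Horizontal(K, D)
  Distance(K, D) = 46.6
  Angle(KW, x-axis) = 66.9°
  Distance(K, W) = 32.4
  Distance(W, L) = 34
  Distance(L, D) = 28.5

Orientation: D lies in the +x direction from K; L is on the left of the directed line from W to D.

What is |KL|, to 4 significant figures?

54.70

Checks: |WL| = 34.00 ✓; |LD| = 28.50 ✓.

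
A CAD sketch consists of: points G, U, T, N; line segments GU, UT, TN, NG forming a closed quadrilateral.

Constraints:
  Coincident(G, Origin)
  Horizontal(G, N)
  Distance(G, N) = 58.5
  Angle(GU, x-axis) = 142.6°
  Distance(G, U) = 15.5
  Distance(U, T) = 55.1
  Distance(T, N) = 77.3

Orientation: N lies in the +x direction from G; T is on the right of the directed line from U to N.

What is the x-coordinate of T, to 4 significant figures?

-4.282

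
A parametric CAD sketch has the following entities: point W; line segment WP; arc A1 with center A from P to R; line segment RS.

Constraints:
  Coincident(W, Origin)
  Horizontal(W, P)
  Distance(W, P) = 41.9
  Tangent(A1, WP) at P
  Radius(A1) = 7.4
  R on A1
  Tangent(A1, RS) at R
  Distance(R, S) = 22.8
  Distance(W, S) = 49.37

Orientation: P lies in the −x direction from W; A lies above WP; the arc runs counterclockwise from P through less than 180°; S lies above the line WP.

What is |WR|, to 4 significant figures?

35.66

Checks: |AP| = 7.400 ✓; |AR| = 7.400 ✓; ∠(AR, RS) = 90.00° ✓; |RS| = 22.80 ✓; |WS| = 49.37 ✓.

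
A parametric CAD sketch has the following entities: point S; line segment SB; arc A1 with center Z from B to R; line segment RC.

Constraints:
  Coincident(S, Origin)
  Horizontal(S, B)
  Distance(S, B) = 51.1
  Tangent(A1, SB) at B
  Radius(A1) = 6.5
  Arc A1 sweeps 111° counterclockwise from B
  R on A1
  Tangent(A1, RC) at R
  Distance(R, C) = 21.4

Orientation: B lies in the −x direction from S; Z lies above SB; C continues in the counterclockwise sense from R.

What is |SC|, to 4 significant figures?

60.06

On A1, B sits at bearing -90° from Z; a 111° counterclockwise sweep puts R at bearing 21°, so R = Z + 6.5·(cos 21°, sin 21°) = (-45.03, 8.829). Since A1 is tangent to RC there, ZR ⟂ RC, so RC runs along (−sin 21°, cos 21°); with |RC| = 21.4, C = (-52.70, 28.81). Then |SC| = |C − S| = 60.06.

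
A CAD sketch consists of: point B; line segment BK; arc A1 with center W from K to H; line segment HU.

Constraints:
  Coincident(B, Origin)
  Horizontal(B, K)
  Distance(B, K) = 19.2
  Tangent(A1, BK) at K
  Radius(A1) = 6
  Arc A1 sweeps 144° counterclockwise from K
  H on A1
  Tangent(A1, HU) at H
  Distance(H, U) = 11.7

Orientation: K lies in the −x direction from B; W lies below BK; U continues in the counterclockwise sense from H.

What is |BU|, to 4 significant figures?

22.14

B is at the origin; B and K share the same y with |BK| = 19.2 and K on the −x side, so K = (-19.20, 0.000). Since A1 is tangent to BK there, WK ⟂ BK, so W = K + (0, -6) = (-19.20, -6.000). On A1, K sits at bearing 90° from W; a 144° counterclockwise sweep puts H at bearing 234°, so H = W + 6.0·(cos 234°, sin 234°) = (-22.73, -10.85). Tangency of A1 to HU means the radius WH is perpendicular to HU, so HU runs along (−sin 234°, cos 234°); with |HU| = 11.7, U = (-13.26, -17.73). Then |BU| = |U − B| = 22.14.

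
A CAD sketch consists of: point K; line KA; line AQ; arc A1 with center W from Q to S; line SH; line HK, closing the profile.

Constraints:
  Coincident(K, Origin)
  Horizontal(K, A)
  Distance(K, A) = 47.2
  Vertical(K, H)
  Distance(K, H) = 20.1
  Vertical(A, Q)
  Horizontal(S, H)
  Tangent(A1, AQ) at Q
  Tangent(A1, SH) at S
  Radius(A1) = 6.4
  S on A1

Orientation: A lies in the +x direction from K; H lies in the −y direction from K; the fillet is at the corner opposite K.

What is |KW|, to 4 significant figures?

43.04

K is at the origin; K and A share the same y with |KA| = 47.2 and A on the +x side, so A = (47.20, 0.000). K and H share the same x with |KH| = 20.1 and H on the −y side, so H = (0.000, -20.10). The virtual corner opposite K is at (47.20, -20.10). Tangency of A1 to AQ means the radius WQ is perpendicular to AQ and since A1 is tangent to SH there, WS ⟂ SH, with radius 6.4, so the center W sits 6.4 in from both sides at W = (40.80, -13.70). Then |KW| = |W − K| = 43.04.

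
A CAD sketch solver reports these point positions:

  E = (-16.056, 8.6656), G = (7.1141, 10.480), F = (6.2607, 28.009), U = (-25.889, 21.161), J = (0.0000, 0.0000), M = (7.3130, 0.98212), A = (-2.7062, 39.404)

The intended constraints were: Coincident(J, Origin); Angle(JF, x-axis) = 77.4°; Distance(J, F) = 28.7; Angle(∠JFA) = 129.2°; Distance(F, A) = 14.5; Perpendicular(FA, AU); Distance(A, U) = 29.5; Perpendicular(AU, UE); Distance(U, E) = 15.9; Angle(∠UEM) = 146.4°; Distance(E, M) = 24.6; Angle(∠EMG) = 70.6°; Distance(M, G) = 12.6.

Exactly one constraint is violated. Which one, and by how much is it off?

Distance(M, G) = 12.6 — off by 3.10.

J = (0.00, 0.00) ✓; JF at 77.40° ✓; |JF| = 28.70 ✓; ∠JFA = 129.2° ✓; |FA| = 14.50 ✓; ∠(FA, AU) = 90.00° ✓; |AU| = 29.50 ✓; ∠(AU, UE) = 90.00° ✓; |UE| = 15.90 ✓; ∠UEM = 146.4° ✓; |EM| = 24.60 ✓; ∠EMG = 70.60° ✓; |MG| = 9.500 ✗.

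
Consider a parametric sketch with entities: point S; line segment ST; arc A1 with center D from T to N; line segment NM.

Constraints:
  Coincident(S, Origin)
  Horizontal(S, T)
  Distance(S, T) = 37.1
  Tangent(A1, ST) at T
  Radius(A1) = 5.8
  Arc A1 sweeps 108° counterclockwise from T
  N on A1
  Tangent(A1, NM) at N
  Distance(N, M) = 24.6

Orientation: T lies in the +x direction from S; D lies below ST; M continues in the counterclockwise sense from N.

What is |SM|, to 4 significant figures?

49.96

S is at the origin; S and T share the same y with |ST| = 37.1 and T on the +x side, so T = (37.10, 0.000). Since A1 is tangent to ST there, DT ⟂ ST, so D = T + (0, -5.8) = (37.10, -5.800). On A1, T sits at bearing 90° from D; a 108° counterclockwise sweep puts N at bearing 198°, so N = D + 5.8·(cos 198°, sin 198°) = (31.58, -7.592). Since A1 is tangent to NM there, DN ⟂ NM, so NM runs along (−sin 198°, cos 198°); with |NM| = 24.6, M = (39.19, -30.99). Then |SM| = |M − S| = 49.96.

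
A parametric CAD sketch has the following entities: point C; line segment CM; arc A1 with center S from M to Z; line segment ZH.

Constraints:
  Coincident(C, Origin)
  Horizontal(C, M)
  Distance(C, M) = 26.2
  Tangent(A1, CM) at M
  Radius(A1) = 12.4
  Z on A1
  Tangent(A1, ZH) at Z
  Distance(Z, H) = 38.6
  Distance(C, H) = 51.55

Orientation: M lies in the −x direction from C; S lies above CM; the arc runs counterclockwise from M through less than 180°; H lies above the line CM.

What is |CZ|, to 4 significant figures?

18.10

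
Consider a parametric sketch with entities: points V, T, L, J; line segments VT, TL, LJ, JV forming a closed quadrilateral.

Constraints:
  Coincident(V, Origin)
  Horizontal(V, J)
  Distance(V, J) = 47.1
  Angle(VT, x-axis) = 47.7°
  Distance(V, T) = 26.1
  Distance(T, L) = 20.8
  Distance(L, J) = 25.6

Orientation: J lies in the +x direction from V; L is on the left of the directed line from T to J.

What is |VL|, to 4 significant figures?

44.76

V is at the origin; V and J share the same y with |VJ| = 47.1 and J in +x, so J = (47.1, 0). VT runs at 47.7° with |VT| = 26.1, so T = (17.57, 19.30). L is determined by |TL| = 20.8 and |LJ| = 25.6 together: it lies at the intersection of circle(T, 20.8) and circle(J, 25.6). With |TJ| = 35.28, the foot of the radical line on TJ is 14.49 from T and the perpendicular offset is √(20.8² − 14.49²) = 14.93. Taking the left-of-TJ solution: L = (37.86, 23.87).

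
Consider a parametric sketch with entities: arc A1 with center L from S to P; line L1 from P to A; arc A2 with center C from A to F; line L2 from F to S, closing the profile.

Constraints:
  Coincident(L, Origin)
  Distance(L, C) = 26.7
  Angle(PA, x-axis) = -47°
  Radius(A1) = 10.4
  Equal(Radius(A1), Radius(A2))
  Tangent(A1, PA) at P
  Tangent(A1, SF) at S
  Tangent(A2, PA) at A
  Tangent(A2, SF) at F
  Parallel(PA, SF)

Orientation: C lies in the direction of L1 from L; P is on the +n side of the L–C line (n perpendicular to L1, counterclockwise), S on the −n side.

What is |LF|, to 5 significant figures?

28.654

Tangency of A1 to both parallel lines with radius 10.4 puts P and S at L ± 10.4·n: P = (7.6061, 7.0928), S = (-7.6061, -7.0928). Equal radii place A and F the same way about C: A = C + 10.4·n = (25.815, -12.434), F = C − 10.4·n = (10.603, -26.620). Then |LF| = |F − L| = 28.654.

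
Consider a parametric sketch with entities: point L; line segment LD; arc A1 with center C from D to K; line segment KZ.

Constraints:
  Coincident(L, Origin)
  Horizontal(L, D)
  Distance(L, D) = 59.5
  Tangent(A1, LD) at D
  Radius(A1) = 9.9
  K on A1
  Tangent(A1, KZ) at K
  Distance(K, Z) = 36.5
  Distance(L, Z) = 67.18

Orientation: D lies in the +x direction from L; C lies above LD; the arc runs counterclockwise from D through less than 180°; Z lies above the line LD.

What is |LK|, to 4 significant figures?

69.59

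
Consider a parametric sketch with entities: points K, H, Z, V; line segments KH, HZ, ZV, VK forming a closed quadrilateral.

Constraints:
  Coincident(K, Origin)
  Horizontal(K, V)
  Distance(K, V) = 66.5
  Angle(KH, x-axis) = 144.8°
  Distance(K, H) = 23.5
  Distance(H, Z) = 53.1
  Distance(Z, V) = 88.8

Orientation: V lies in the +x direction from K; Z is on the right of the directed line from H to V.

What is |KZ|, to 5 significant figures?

41.365

Checks: |HZ| = 53.10 ✓; |ZV| = 88.80 ✓.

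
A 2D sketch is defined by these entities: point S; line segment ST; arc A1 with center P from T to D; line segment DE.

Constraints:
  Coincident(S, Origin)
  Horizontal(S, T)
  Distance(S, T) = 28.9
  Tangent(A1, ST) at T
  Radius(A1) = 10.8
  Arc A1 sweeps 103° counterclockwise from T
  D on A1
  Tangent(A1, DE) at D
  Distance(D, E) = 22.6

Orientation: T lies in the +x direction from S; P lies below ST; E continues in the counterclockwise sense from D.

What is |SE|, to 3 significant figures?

42.3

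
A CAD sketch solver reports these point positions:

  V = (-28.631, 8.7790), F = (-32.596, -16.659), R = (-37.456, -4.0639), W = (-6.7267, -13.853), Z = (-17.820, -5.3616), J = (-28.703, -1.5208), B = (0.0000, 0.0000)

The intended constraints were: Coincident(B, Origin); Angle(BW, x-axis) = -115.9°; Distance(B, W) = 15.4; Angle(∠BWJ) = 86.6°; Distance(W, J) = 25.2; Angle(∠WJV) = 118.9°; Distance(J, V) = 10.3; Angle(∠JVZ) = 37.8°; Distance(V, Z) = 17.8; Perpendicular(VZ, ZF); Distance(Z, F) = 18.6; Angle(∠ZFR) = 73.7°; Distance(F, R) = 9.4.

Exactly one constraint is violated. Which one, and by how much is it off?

Distance(F, R) = 9.4 — off by 4.10.

B = (0.00, 0.00) ✓; BW at -115.9° ✓; |BW| = 15.40 ✓; ∠BWJ = 86.60° ✓; |WJ| = 25.20 ✓; ∠WJV = 118.9° ✓; |JV| = 10.30 ✓; ∠JVZ = 37.80° ✓; |VZ| = 17.80 ✓; ∠(VZ, ZF) = 90.00° ✓; |ZF| = 18.60 ✓; ∠ZFR = 73.70° ✓; |FR| = 13.50 ✗.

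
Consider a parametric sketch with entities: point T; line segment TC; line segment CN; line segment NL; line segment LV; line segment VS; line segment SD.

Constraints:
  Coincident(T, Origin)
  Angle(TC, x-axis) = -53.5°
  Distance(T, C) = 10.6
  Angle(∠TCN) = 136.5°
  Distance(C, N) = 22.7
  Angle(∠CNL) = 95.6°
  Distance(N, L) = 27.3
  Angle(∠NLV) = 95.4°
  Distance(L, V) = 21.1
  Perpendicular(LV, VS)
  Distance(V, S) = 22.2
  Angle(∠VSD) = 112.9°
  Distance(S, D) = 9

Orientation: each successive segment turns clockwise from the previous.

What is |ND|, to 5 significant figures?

15.449

LV is perpendicular to VS, so VS runs at 4.0000°; with |VS| = 22.2, S = (-3.0791, -7.7875). ∠VSD = 112.9° gives SD at -63.100° from the x-axis; with |SD| = 9.0, D = (0.99281, -15.814). Then |ND| = |D − N| = 15.449.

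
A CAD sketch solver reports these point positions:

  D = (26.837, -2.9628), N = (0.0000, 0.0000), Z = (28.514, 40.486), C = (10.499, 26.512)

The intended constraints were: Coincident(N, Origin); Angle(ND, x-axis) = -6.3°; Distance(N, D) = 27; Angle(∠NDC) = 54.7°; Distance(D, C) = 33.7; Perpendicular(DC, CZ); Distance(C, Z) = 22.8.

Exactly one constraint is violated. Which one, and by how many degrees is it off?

Perpendicular(DC, CZ) — off by 8.80°.

N = (0.00, 0.00) ✓; ND at -6.300° ✓; |ND| = 27.00 ✓; ∠NDC = 54.70° ✓; |DC| = 33.70 ✓; ∠(DC, CZ) = 81.20° ✗; |CZ| = 22.80 ✓.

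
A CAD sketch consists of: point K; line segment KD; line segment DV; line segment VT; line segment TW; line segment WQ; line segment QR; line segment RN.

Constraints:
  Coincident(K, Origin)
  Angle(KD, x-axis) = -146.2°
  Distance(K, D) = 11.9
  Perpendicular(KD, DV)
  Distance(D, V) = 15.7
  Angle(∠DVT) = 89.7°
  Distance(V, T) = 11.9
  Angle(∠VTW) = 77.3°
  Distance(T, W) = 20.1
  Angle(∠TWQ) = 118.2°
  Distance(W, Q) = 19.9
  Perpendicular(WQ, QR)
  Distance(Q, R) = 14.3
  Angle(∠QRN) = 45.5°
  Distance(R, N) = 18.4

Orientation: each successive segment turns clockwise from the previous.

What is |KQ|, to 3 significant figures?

25.4

K is at the origin; KD runs at -146.2° with length 11.9, so D = (-9.89, -6.62). The perpendicularity gives DV at right angles to KD, so DV runs at 124°; with |DV| = 15.7, V = (-18.6, 6.43). ∠DVT = 89.7° gives VT at 33.5° from the x-axis; with |VT| = 11.9, T = (-8.70, 13.0). ∠VTW = 77.3° gives TW at -69.2° from the x-axis; with |TW| = 20.1, W = (-1.56, -5.80). ∠TWQ = 118.2° gives WQ at -131° from the x-axis; with |WQ| = 19.9, Q = (-14.6, -20.8). Then |KQ| = |Q − K| = 25.4.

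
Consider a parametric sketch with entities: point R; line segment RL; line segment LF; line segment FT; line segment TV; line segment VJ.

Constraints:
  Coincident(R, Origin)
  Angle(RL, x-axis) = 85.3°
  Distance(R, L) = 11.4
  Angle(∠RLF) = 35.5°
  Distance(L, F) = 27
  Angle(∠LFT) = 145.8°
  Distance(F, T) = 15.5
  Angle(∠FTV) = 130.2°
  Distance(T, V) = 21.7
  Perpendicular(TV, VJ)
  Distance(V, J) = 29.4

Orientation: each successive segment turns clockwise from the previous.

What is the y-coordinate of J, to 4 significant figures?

-16.76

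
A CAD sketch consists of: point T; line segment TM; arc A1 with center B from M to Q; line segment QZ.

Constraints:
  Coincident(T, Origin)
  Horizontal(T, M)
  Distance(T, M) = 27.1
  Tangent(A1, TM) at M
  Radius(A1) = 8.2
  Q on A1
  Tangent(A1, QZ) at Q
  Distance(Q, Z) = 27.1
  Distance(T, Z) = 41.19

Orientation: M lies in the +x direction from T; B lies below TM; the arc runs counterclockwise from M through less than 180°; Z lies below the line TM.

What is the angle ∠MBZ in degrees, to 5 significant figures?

166.50°

T is at the origin; TM is horizontal with |TM| = 27.1 and M on the +x side, so M = (27.100, 0.0000). Since A1 is tangent to TM there, BM ⟂ TM, so B = M + (0, -8.2) = (27.100, -8.2000). Since BQ ⟂ QZ (tangency), |BZ| = √(8.2² + 27.1²) = 28.313 regardless of where Q sits on A1. So Z lies on both circle(T, 41.19) and circle(B, 28.313); the below-TM intersection is Z = (20.491, -35.731). Q is the foot of the tangent from Z: Q = (18.914, -8.6773).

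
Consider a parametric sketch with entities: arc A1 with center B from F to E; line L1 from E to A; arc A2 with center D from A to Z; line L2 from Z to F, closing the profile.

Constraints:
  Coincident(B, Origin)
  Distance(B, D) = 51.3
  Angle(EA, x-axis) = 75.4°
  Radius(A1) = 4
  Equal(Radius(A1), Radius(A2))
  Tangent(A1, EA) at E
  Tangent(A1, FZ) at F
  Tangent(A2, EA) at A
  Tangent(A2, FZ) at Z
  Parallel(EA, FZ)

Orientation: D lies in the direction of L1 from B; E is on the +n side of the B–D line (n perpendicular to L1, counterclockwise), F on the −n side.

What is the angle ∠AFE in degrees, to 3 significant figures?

81.1°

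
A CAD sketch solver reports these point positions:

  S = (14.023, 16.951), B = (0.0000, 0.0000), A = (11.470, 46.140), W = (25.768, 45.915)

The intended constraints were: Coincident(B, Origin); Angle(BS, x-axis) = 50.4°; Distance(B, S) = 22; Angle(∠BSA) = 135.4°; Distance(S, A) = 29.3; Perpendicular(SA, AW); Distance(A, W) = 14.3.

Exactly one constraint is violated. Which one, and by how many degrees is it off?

Perpendicular(SA, AW) — off by 5.90°.

B = (0.00, 0.00) ✓; BS at 50.40° ✓; |BS| = 22.00 ✓; ∠BSA = 135.4° ✓; |SA| = 29.30 ✓; ∠(SA, AW) = 95.90° ✗; |AW| = 14.30 ✓.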